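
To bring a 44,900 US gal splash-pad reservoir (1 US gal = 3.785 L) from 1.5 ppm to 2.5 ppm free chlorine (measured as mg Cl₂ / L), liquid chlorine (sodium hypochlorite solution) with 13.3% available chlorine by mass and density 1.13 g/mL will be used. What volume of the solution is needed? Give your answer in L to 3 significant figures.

Volume: 44,900 US gal × 3.785 L/gal = 169,946 L.
Chlorine deficit: 2.5 − 1.5 = 1 ppm = 1 mg/L as Cl₂.
Cl₂ equivalent needed: 1 mg/L × 169,946 L = 169,900 mg = 169.9 g.
Product at 13.3% available chlorine: 169.9 / 0.133 = 1278 g.
Volume at density 1.13 g/mL: 1278 g ÷ 1.13 g/mL = 1131 mL.

1.13 L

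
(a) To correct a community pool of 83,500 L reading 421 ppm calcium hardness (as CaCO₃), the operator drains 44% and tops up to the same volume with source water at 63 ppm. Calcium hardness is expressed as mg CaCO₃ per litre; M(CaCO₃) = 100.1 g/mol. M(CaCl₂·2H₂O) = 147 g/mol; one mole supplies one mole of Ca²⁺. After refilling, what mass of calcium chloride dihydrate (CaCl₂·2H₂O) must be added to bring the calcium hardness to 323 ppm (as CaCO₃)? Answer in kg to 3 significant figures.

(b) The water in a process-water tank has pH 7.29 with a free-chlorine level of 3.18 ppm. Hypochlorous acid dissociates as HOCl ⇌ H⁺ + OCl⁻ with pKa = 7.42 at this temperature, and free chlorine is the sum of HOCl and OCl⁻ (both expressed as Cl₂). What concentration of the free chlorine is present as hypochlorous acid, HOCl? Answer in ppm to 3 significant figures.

(a) 7.30 kg; (b) 1.83 ppm

(a) After draining 44% and refilling: 421 × 0.56 + 63 × 0.44 = 263.48 ppm.
(a) Deficit to target: 323 − 263.48 = 59.52 mg/L.
(a) As CaCO₃: 59.52 mg/L × 83,500 L = 4970 g; ÷ 100.1 = 49.65 mol Ca²⁺.
(a) Mass: 49.65 × 147 = 7298 g.

(b) [OCl⁻]/[HOCl] = 10^(pH − pKa) = 10^(7.29 − 7.42) = 10^-0.13 = 0.7413.
(b) Fraction as HOCl = 1 / (1 + 0.7413) = 0.5743.
(b) HOCl = 0.5743 × 3.18 ppm = 1.826 ppm.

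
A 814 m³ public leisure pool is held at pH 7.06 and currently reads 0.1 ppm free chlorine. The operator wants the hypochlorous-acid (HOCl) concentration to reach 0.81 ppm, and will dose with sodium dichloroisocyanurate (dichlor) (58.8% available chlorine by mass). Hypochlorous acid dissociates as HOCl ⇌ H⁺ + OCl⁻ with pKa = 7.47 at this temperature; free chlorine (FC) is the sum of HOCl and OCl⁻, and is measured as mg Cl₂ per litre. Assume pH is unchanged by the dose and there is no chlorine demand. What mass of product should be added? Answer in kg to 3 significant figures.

1.42 kg

Volume: 814 m³ = 814,000 L.
[OCl⁻]/[HOCl] = 10^(pH − pKa) = 10^(7.06 − 7.47) = 0.389; fraction as HOCl = 1/(1 + 0.389) = 0.7199.
Free chlorine required for 0.81 ppm HOCl: 0.81 / 0.7199 = 1.125 ppm.
FC to add: 1.125 − 0.1 = 1.025 mg/L as Cl₂.
Cl₂ equivalent: 1.025 mg/L × 814,000 L = 834.5 g.
Product at 58.8% available Cl: 834.5 / 0.588 = 1419 g.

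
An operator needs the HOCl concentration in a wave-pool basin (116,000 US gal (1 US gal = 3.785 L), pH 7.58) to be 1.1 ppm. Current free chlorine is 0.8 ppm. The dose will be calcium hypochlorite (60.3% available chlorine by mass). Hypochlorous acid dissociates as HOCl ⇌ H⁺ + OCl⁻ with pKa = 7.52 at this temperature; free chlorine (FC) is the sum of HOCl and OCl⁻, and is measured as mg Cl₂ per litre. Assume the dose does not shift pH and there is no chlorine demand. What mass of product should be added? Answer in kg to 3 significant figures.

1.14 kg

Volume: 116,000 US gal × 3.785 L/gal = 439,060 L.
[OCl⁻]/[HOCl] = 10^(pH − pKa) = 10^(7.58 − 7.52) = 1.148; fraction as HOCl = 1/(1 + 1.148) = 0.4655.
Free chlorine required for 1.1 ppm HOCl: 1.1 / 0.4655 = 2.363 ppm.
FC to add: 2.363 − 0.8 = 1.563 mg/L as Cl₂.
Cl₂ equivalent: 1.563 mg/L × 439,060 L = 686.2 g.
Product at 60.3% available Cl: 686.2 / 0.603 = 1138 g.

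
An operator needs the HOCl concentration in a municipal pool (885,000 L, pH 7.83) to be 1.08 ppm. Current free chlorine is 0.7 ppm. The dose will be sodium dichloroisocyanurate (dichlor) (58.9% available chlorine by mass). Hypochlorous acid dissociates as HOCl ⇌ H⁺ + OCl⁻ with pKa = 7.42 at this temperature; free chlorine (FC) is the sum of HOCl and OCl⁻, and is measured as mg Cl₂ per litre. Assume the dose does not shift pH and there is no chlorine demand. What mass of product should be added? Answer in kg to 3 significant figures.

4.74 kg

[OCl⁻]/[HOCl] = 10^(pH − pKa) = 10^(7.83 − 7.42) = 2.57; fraction as HOCl = 1/(1 + 2.57) = 0.2801.
Free chlorine required for 1.08 ppm HOCl: 1.08 / 0.2801 = 3.856 ppm.
FC to add: 3.856 − 0.7 = 3.156 mg/L as Cl₂.
Cl₂ equivalent: 3.156 mg/L × 885,000 L = 2793 g.
Product at 58.9% available Cl: 2793 / 0.589 = 4742 g.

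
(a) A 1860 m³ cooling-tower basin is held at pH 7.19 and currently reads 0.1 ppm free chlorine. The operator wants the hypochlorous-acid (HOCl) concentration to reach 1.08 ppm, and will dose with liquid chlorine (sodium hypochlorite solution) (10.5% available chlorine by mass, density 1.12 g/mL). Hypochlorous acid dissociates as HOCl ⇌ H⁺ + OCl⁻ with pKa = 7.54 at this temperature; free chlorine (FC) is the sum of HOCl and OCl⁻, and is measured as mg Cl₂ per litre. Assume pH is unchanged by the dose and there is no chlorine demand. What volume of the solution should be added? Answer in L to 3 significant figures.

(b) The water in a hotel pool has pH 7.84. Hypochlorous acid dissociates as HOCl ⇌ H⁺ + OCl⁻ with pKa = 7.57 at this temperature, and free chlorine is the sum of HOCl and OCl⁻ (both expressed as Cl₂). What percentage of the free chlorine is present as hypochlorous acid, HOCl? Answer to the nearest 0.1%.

(a) 23.1 L; (b) 34.9%

(a) Volume: 1860 m³ = 1,860,000 L.
(a) [OCl⁻]/[HOCl] = 10^(pH − pKa) = 10^(7.19 − 7.54) = 0.4467; fraction as HOCl = 1/(1 + 0.4467) = 0.6912.
(a) Free chlorine required for 1.08 ppm HOCl: 1.08 / 0.6912 = 1.562 ppm.
(a) FC to add: 1.562 − 0.1 = 1.462 mg/L as Cl₂.
(a) Cl₂ equivalent: 1.462 mg/L × 1,860,000 L = 2720 g.
(a) Product at 10.5% available Cl: 2720 / 0.105 = 25,910 g.
(a) Volume: 25,910 g ÷ 1.12 g/mL = 23,130 mL.

(b) [OCl⁻]/[HOCl] = 10^(pH − pKa) = 10^(7.84 − 7.57) = 10^0.27 = 1.862.
(b) Fraction as HOCl = 1 / (1 + 1.862) = 0.3494.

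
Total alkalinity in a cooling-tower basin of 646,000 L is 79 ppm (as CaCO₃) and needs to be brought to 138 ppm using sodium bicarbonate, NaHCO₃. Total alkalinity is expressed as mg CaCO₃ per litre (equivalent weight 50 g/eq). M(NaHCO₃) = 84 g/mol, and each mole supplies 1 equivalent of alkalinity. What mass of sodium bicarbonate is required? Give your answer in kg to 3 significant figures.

64.0 kg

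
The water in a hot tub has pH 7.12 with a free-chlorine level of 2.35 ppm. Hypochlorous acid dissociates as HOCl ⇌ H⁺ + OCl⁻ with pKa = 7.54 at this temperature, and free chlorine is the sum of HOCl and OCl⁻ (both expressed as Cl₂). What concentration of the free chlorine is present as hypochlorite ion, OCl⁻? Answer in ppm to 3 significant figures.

0.647 ppm

[OCl⁻]/[HOCl] = 10^(pH − pKa) = 10^(7.12 − 7.54) = 10^-0.42 = 0.3802.
Fraction as HOCl = 1 / (1 + 0.3802) = 0.7245.
OCl⁻ = (1 − 0.7245) × 2.35 ppm = 0.6473 ppm.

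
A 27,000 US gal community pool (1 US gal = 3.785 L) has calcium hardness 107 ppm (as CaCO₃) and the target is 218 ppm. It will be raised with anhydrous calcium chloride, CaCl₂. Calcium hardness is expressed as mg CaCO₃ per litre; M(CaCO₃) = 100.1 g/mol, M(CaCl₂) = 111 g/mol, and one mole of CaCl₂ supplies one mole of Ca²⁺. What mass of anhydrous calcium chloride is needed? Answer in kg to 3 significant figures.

12.6 kg

Volume: 27,000 US gal × 3.785 L/gal = 102,195 L.
Hardness to add: (218 − 107) = 111 mg/L as CaCO₃ × 102,195 L = 11,340 g as CaCO₃.
Moles of Ca²⁺ (1 mol Ca²⁺ ≡ 1 mol CaCO₃): 11,340 / 100.1 g/mol = 113.3 mol.
Mass of CaCl₂: 113.3 × 111 = 12,580 g.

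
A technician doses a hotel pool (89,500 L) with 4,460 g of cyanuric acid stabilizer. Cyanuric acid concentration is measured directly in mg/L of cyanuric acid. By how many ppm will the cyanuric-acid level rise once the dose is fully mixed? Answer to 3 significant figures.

49.8 ppm

Rise: 4,460 g / 89,500 L × 1000 = 49.83 mg/L.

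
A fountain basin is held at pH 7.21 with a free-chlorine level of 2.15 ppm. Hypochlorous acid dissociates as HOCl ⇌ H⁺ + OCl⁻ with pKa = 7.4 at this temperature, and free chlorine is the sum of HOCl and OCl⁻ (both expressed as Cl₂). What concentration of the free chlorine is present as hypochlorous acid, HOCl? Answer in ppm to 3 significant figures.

1.31 ppm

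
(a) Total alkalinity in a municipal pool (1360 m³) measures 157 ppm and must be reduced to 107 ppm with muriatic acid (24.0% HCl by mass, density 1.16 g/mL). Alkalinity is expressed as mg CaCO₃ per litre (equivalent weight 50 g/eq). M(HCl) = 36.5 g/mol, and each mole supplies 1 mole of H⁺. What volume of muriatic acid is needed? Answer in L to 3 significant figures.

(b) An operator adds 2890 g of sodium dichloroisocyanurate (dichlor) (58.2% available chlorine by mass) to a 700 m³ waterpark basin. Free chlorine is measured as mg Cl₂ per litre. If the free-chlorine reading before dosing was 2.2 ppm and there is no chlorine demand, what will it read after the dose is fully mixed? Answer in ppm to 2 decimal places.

(a) 178 L; (b) 4.60 ppm

(a) Volume: 1360 m³ = 1,360,000 L.
(a) Alkalinity to neutralize: (157 − 107) = 50 mg/L as CaCO₃ × 1,360,000 L = 68,000 g as CaCO₃.
(a) Equivalents of H⁺ required: 68,000 ÷ 50 g/eq = 1360 eq = 1360 mol HCl.
(a) Mass of HCl: 1360 × 36.5 = 49,640 g.
(a) Mass of 24.0% solution: 49,640 / 0.24 = 206,800 g.
(a) Volume: 206,800 g ÷ 1.16 g/mL = 178,300 mL.

(b) Volume: 700 m³ = 700,000 L.
(b) Available chlorine delivered: 2890 g × 0.582 = 1682 g as Cl₂.
(b) Concentration rise: 1682 g / 700,000 L = 2.403 mg/L = 2.40 ppm.
(b) Final FC: 2.2 + 2.40 = 4.60 ppm.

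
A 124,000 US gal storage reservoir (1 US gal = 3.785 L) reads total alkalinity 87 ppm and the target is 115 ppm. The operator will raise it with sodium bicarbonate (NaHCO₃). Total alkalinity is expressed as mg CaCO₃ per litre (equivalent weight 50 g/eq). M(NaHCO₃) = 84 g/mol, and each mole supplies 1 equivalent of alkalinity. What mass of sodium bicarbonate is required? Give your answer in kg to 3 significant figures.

22.1 kg

Volume: 124,000 US gal × 3.785 L/gal = 469,340 L.
Alkalinity to add: (115 − 87) = 28 mg/L as CaCO₃ × 469,340 L = 13,140 g as CaCO₃.
Equivalents: 13,140 g ÷ 50 g/eq = 262.8 eq.
NaHCO₃ supplies 1 eq per mole → 262.8 mol.
Mass: 262.8 mol × 84 g/mol = 22,080 g.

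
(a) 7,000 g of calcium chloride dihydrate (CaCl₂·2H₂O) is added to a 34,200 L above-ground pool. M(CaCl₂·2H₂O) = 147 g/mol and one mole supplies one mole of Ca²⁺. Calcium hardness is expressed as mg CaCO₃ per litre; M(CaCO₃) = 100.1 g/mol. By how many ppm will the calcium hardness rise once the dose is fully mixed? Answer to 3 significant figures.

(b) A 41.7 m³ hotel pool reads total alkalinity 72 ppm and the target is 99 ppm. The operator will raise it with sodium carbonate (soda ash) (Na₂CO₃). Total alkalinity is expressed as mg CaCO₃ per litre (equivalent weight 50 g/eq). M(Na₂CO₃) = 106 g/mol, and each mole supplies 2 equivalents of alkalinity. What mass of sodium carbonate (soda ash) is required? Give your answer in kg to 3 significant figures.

(a) Moles of Ca²⁺: 7,000 g ÷ 147 g/mol = 47.62 mol.
(a) As CaCO₃: 47.62 mol × 100.1 g/mol = 4767 g.
(a) Rise: 4767 g / 34,200 L × 1000 = 139.4 mg/L.

(b) Volume: 41.7 m³ = 41,700 L.
(b) Alkalinity to add: (99 − 72) = 27 mg/L as CaCO₃ × 41,700 L = 1126 g as CaCO₃.
(b) Equivalents: 1126 g ÷ 50 g/eq = 22.52 eq.
(b) Each mole of Na₂CO₃ supplies 2 eq, so 22.52 / 2 = 11.26 mol.
(b) Mass: 11.26 mol × 106 g/mol = 1193 g.

(a) 139 ppm; (b) 1.19 kg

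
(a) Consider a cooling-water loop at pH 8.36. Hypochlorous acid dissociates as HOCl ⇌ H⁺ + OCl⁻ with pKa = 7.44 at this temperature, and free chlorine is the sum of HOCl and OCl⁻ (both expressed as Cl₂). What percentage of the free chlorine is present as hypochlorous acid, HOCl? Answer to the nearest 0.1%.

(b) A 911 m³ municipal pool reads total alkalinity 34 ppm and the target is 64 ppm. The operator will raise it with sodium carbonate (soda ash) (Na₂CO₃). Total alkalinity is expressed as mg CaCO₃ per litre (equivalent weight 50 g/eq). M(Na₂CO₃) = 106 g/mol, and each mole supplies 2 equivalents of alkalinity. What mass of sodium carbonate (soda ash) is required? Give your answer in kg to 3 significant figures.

(a) [OCl⁻]/[HOCl] = 10^(pH − pKa) = 10^(8.36 − 7.44) = 10^0.92 = 8.318.
(a) Fraction as HOCl = 1 / (1 + 8.318) = 0.1073.

(b) Volume: 911 m³ = 911,000 L.
(b) Alkalinity to add: (64 − 34) = 30 mg/L as CaCO₃ × 911,000 L = 27,330 g as CaCO₃.
(b) Equivalents: 27,330 g ÷ 50 g/eq = 546.6 eq.
(b) Each mole of Na₂CO₃ supplies 2 eq, so 546.6 / 2 = 273.3 mol.
(b) Mass: 273.3 mol × 106 g/mol = 28,970 g.

(a) 10.7%; (b) 29.0 kg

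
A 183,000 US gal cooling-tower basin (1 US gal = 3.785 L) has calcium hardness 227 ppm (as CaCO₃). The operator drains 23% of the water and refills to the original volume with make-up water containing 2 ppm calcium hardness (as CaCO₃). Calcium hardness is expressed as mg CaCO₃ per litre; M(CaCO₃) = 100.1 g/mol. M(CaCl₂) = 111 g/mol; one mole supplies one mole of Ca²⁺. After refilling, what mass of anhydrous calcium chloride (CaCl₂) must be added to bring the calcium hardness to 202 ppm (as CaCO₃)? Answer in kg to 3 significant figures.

20.5 kg

Volume: 183,000 US gal × 3.785 L/gal = 692,655 L.
After draining 23% and refilling: 227 × 0.77 + 2 × 0.23 = 175.25 ppm.
Deficit to target: 202 − 175.25 = 26.75 mg/L.
As CaCO₃: 26.75 mg/L × 692,655 L = 18,530 g; ÷ 100.1 = 185.1 mol Ca²⁺.
Mass: 185.1 × 111 = 20,550 g.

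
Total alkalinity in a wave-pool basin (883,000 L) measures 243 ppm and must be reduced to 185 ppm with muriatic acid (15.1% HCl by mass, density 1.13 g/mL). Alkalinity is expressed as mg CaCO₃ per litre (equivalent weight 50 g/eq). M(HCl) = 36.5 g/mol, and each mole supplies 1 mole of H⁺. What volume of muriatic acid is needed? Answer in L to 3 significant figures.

Alkalinity to neutralize: (243 − 185) = 58 mg/L as CaCO₃ × 883,000 L = 51,210 g as CaCO₃.
Equivalents of H⁺ required: 51,210 ÷ 50 g/eq = 1024 eq = 1024 mol HCl.
Mass of HCl: 1024 × 36.5 = 37,390 g.
Mass of 15.1% solution: 37,390 / 0.151 = 247,600 g.
Volume: 247,600 g ÷ 1.13 g/mL = 219,100 mL.

219 L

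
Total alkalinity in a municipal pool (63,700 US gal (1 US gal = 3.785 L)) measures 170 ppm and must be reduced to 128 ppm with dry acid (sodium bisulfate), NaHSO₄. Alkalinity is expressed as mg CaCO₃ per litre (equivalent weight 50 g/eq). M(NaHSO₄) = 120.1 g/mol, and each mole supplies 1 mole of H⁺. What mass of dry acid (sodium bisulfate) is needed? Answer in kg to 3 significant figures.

Volume: 63,700 US gal × 3.785 L/gal = 241,104 L.
Alkalinity to neutralize: (170 − 128) = 42 mg/L as CaCO₃ × 241,104 L = 10,130 g as CaCO₃.
Equivalents of H⁺ required: 10,130 ÷ 50 g/eq = 202.5 eq = 202.5 mol NaHSO₄.
Mass of NaHSO₄: 202.5 × 120.1 = 24,320 g.

24.3 kg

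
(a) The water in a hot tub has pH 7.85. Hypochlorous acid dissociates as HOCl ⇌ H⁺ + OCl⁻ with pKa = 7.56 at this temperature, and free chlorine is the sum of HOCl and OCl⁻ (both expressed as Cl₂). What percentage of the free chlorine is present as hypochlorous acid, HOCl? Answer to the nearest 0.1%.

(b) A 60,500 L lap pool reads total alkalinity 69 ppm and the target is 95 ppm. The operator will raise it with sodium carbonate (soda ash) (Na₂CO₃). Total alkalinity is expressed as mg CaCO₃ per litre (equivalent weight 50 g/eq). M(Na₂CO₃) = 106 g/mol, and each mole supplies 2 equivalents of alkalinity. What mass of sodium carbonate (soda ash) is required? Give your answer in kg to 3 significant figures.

(a) 33.9%; (b) 1.67 kg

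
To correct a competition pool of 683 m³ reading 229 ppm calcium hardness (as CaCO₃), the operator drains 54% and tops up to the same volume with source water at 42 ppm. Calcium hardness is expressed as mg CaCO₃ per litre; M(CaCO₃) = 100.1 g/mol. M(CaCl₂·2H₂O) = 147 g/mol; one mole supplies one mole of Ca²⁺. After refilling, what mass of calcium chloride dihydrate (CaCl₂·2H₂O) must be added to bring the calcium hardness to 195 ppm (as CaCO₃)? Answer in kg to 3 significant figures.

67.2 kg

Volume: 683 m³ = 683,000 L.
After draining 54% and refilling: 229 × 0.46 + 42 × 0.54 = 128.02 ppm.
Deficit to target: 195 − 128.02 = 66.98 mg/L.
As CaCO₃: 66.98 mg/L × 683,000 L = 45,750 g; ÷ 100.1 = 457 mol Ca²⁺.
Mass: 457 × 147 = 67,180 g.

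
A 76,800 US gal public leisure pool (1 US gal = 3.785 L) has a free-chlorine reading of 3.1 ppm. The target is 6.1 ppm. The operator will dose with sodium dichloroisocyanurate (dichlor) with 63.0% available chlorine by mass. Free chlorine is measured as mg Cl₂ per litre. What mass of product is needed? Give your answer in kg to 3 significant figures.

1.38 kg

Volume: 76,800 US gal × 3.785 L/gal = 290,688 L.
Chlorine deficit: 6.1 − 3.1 = 3 ppm = 3 mg/L as Cl₂.
Cl₂ equivalent needed: 3 mg/L × 290,688 L = 872,100 mg = 872.1 g.
Product at 63.0% available chlorine: 872.1 / 0.63 = 1384 g.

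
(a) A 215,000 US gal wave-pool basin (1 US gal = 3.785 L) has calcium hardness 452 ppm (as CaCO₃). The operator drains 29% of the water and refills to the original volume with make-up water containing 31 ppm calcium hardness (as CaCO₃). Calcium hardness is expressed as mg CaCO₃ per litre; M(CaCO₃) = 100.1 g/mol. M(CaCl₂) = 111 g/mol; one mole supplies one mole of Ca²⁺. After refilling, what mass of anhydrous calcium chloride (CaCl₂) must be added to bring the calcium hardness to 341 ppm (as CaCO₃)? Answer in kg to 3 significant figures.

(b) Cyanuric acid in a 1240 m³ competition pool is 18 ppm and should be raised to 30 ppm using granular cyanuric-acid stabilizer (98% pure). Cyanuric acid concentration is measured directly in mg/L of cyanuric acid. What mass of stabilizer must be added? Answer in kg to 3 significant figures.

(a) 10.0 kg; (b) 15.2 kg

(a) Volume: 215,000 US gal × 3.785 L/gal = 813,775 L.
(a) After draining 29% and refilling: 452 × 0.71 + 31 × 0.29 = 329.91 ppm.
(a) Deficit to target: 341 − 329.91 = 11.09 mg/L.
(a) As CaCO₃: 11.09 mg/L × 813,775 L = 9025 g; ÷ 100.1 = 90.16 mol Ca²⁺.
(a) Mass: 90.16 × 111 = 10,010 g.

(b) Volume: 1240 m³ = 1,240,000 L.
(b) CYA to add: (30 − 18) = 12 mg/L × 1,240,000 L = 14,880 g cyanuric acid.
(b) At 98% purity: 14,880 / 0.98 = 15,180 g product.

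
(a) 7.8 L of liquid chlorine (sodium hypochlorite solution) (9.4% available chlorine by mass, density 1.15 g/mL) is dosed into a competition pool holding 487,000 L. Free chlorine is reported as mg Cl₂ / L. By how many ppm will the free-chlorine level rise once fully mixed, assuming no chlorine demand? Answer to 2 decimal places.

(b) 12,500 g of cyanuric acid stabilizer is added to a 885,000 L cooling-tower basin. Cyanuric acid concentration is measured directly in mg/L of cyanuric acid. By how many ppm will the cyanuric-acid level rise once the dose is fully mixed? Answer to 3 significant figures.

(a) 1.73 ppm; (b) 14.1 ppm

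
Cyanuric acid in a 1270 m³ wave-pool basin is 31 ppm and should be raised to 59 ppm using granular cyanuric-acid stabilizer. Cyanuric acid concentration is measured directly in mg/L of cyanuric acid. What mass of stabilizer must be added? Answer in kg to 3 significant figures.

Volume: 1270 m³ = 1,270,000 L.
CYA to add: (59 − 31) = 28 mg/L × 1,270,000 L = 35,560 g cyanuric acid.

35.6 kg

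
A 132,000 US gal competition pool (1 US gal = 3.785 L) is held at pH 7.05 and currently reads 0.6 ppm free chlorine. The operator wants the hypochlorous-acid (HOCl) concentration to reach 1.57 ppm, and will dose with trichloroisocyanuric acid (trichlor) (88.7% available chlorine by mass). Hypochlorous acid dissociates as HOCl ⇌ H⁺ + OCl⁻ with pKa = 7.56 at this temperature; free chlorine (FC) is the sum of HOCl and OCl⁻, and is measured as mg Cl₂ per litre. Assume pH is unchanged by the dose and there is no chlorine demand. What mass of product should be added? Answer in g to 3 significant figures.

820 g

Volume: 132,000 US gal × 3.785 L/gal = 499,620 L.
[OCl⁻]/[HOCl] = 10^(pH − pKa) = 10^(7.05 − 7.56) = 0.309; fraction as HOCl = 1/(1 + 0.309) = 0.7639.
Free chlorine required for 1.57 ppm HOCl: 1.57 / 0.7639 = 2.055 ppm.
FC to add: 2.055 − 0.6 = 1.455 mg/L as Cl₂.
Cl₂ equivalent: 1.455 mg/L × 499,620 L = 727 g.
Product at 88.7% available Cl: 727 / 0.887 = 819.7 g.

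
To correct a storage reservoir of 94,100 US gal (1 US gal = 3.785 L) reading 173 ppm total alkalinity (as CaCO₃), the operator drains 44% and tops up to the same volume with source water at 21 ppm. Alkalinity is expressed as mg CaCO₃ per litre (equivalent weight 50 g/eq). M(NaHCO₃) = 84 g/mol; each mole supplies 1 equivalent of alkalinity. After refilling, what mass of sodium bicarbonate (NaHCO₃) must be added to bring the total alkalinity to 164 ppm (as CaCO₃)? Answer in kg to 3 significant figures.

Volume: 94,100 US gal × 3.785 L/gal = 356,168 L.
After draining 44% and refilling: 173 × 0.56 + 21 × 0.44 = 106.12 ppm.
Deficit to target: 164 − 106.12 = 57.88 mg/L.
As CaCO₃: 57.88 mg/L × 356,168 L = 20,620 g; ÷ 50 g/eq ÷ 1 = 412.3 mol NaHCO₃.
Mass: 412.3 × 84 = 34,630 g.

34.6 kg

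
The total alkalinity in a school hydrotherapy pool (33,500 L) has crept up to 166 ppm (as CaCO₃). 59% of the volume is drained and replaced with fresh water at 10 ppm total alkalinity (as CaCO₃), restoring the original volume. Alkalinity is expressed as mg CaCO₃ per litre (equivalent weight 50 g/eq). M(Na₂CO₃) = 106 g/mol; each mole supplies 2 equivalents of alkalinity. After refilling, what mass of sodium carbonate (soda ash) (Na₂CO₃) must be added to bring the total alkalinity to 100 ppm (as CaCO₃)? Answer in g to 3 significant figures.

925 g

After draining 59% and refilling: 166 × 0.41 + 10 × 0.59 = 73.96 ppm.
Deficit to target: 100 − 73.96 = 26.04 mg/L.
As CaCO₃: 26.04 mg/L × 33,500 L = 872.3 g; ÷ 50 g/eq ÷ 2 = 8.723 mol Na₂CO₃.
Mass: 8.723 × 106 = 924.7 g.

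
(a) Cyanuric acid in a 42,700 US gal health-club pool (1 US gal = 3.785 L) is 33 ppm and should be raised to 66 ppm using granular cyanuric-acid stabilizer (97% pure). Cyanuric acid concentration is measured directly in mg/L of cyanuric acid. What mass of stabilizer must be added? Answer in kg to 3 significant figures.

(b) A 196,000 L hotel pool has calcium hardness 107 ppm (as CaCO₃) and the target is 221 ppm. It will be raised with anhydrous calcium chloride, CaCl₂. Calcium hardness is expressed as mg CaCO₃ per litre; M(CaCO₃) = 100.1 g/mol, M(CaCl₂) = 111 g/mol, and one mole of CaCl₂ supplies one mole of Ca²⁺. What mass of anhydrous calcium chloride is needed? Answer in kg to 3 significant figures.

(a) 5.50 kg; (b) 24.8 kg

(a) Volume: 42,700 US gal × 3.785 L/gal = 161,620 L.
(a) CYA to add: (66 − 33) = 33 mg/L × 161,620 L = 5333 g cyanuric acid.
(a) At 97% purity: 5333 / 0.97 = 5498 g product.

(b) Hardness to add: (221 − 107) = 114 mg/L as CaCO₃ × 196,000 L = 22,340 g as CaCO₃.
(b) Moles of Ca²⁺ (1 mol Ca²⁺ ≡ 1 mol CaCO₃): 22,340 / 100.1 g/mol = 223.2 mol.
(b) Mass of CaCl₂: 223.2 × 111 = 24,780 g.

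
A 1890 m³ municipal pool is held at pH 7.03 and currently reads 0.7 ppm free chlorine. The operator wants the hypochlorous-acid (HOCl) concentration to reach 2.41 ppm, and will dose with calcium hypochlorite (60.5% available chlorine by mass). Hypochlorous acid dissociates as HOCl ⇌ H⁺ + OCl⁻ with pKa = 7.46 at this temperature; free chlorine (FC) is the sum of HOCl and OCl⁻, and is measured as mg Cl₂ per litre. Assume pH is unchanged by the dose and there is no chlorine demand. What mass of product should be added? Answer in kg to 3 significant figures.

8.14 kg

Volume: 1890 m³ = 1,890,000 L.
[OCl⁻]/[HOCl] = 10^(pH − pKa) = 10^(7.03 − 7.46) = 0.3715; fraction as HOCl = 1/(1 + 0.3715) = 0.7291.
Free chlorine required for 2.41 ppm HOCl: 2.41 / 0.7291 = 3.305 ppm.
FC to add: 3.305 − 0.7 = 2.605 mg/L as Cl₂.
Cl₂ equivalent: 2.605 mg/L × 1,890,000 L = 4924 g.
Product at 60.5% available Cl: 4924 / 0.605 = 8139 g.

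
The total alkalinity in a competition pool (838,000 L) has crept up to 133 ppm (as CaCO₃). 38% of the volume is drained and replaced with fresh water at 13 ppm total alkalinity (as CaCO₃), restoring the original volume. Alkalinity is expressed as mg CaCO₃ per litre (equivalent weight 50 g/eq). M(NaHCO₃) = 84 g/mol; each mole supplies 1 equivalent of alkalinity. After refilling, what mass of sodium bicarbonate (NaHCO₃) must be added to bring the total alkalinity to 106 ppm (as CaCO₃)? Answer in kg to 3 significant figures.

After draining 38% and refilling: 133 × 0.62 + 13 × 0.38 = 87.4 ppm.
Deficit to target: 106 − 87.4 = 18.6 mg/L.
As CaCO₃: 18.6 mg/L × 838,000 L = 15,590 g; ÷ 50 g/eq ÷ 1 = 311.7 mol NaHCO₃.
Mass: 311.7 × 84 = 26,190 g.

26.2 kg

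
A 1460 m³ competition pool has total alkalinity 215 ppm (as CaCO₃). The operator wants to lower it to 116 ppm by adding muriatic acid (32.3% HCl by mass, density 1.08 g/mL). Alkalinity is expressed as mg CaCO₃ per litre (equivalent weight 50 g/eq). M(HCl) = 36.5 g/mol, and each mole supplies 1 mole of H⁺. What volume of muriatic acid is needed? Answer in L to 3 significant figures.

302 L

Volume: 1460 m³ = 1,460,000 L.
Alkalinity to neutralize: (215 − 116) = 99 mg/L as CaCO₃ × 1,460,000 L = 144,500 g as CaCO₃.
Equivalents of H⁺ required: 144,500 ÷ 50 g/eq = 2891 eq = 2891 mol HCl.
Mass of HCl: 2891 × 36.5 = 105,500 g.
Mass of 32.3% solution: 105,500 / 0.323 = 326,700 g.
Volume: 326,700 g ÷ 1.08 g/mL = 302,500 mL.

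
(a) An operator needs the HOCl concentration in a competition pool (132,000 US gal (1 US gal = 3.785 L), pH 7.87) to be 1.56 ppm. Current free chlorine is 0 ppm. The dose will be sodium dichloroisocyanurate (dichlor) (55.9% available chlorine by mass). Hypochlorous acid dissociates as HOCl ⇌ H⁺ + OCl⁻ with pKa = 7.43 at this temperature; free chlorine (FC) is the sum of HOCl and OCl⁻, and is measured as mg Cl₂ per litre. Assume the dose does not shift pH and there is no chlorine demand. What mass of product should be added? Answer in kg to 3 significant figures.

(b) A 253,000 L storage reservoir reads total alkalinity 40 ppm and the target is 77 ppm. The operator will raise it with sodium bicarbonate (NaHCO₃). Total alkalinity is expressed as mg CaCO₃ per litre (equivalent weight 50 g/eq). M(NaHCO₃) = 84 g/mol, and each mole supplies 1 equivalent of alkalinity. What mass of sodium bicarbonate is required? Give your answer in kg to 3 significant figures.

(a) 5.23 kg; (b) 15.7 kg

(a) Volume: 132,000 US gal × 3.785 L/gal = 499,620 L.
(a) [OCl⁻]/[HOCl] = 10^(pH − pKa) = 10^(7.87 − 7.43) = 2.754; fraction as HOCl = 1/(1 + 2.754) = 0.2664.
(a) Free chlorine required for 1.56 ppm HOCl: 1.56 / 0.2664 = 5.857 ppm.
(a) FC to add: 5.857 − 0 = 5.857 mg/L as Cl₂.
(a) Cl₂ equivalent: 5.857 mg/L × 499,620 L = 2926 g.
(a) Product at 55.9% available Cl: 2926 / 0.559 = 5234 g.

(b) Alkalinity to add: (77 − 40) = 37 mg/L as CaCO₃ × 253,000 L = 9361 g as CaCO₃.
(b) Equivalents: 9361 g ÷ 50 g/eq = 187.2 eq.
(b) NaHCO₃ supplies 1 eq per mole → 187.2 mol.
(b) Mass: 187.2 mol × 84 g/mol = 15,730 g.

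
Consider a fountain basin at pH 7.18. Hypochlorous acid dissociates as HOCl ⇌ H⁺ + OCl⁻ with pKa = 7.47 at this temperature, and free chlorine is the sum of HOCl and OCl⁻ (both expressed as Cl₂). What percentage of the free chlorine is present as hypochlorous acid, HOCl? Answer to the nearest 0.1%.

66.1%

[OCl⁻]/[HOCl] = 10^(pH − pKa) = 10^(7.18 − 7.47) = 10^-0.29 = 0.5129.
Fraction as HOCl = 1 / (1 + 0.5129) = 0.661.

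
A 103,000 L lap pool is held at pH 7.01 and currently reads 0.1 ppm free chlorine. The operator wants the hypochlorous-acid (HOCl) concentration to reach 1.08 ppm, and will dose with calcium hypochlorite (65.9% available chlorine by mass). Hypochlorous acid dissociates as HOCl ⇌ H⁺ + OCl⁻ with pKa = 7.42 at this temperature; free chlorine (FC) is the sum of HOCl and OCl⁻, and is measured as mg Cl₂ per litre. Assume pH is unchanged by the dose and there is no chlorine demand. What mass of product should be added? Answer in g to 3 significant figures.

219 g

[OCl⁻]/[HOCl] = 10^(pH − pKa) = 10^(7.01 − 7.42) = 0.389; fraction as HOCl = 1/(1 + 0.389) = 0.7199.
Free chlorine required for 1.08 ppm HOCl: 1.08 / 0.7199 = 1.5 ppm.
FC to add: 1.5 − 0.1 = 1.4 mg/L as Cl₂.
Cl₂ equivalent: 1.4 mg/L × 103,000 L = 144.2 g.
Product at 65.9% available Cl: 144.2 / 0.659 = 218.8 g.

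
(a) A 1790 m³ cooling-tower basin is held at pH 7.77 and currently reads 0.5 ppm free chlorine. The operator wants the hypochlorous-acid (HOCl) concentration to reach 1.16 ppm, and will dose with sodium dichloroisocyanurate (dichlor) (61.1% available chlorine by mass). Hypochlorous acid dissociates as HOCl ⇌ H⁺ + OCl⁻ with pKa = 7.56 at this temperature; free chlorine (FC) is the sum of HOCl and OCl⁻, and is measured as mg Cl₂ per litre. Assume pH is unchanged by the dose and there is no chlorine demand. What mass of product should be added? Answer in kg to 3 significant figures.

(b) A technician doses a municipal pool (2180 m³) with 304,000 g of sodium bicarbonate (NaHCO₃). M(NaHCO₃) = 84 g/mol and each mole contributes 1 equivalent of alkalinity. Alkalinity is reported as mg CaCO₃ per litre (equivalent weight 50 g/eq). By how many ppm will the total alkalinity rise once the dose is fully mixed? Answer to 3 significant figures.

(a) Volume: 1790 m³ = 1,790,000 L.
(a) [OCl⁻]/[HOCl] = 10^(pH − pKa) = 10^(7.77 − 7.56) = 1.622; fraction as HOCl = 1/(1 + 1.622) = 0.3814.
(a) Free chlorine required for 1.16 ppm HOCl: 1.16 / 0.3814 = 3.041 ppm.
(a) FC to add: 3.041 − 0.5 = 2.541 mg/L as Cl₂.
(a) Cl₂ equivalent: 2.541 mg/L × 1,790,000 L = 4549 g.
(a) Product at 61.1% available Cl: 4549 / 0.611 = 7445 g.

(b) Volume: 2180 m³ = 2,180,000 L.
(b) Moles of NaHCO₃: 304,000 g ÷ 84 g/mol = 3619 mol → 3619 eq of alkalinity.
(b) As CaCO₃: 3619 eq × 50 g/eq = 181,000 g.
(b) Rise: 181,000 g / 2,180,000 L × 1000 = 83.01 mg/L.

(a) 7.45 kg; (b) 83.0 ppm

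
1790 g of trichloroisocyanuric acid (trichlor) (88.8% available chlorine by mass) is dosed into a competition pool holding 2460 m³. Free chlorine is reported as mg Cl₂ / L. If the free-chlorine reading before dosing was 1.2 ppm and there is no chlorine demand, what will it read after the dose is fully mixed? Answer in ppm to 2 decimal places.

Volume: 2460 m³ = 2,460,000 L.
Available chlorine delivered: 1790 g × 0.888 = 1590 g as Cl₂.
Concentration rise: 1590 g / 2,460,000 L = 0.6461 mg/L = 0.65 ppm.
Final FC: 1.2 + 0.65 = 1.85 ppm.

1.85 ppm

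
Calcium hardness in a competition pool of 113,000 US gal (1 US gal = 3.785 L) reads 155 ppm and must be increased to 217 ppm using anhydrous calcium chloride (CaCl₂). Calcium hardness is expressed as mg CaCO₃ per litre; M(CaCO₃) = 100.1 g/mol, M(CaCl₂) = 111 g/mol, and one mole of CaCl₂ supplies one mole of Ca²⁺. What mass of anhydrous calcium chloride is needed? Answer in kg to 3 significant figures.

29.4 kg

Volume: 113,000 US gal × 3.785 L/gal = 427,705 L.
Hardness to add: (217 − 155) = 62 mg/L as CaCO₃ × 427,705 L = 26,520 g as CaCO₃.
Moles of Ca²⁺ (1 mol Ca²⁺ ≡ 1 mol CaCO₃): 26,520 / 100.1 g/mol = 264.9 mol.
Mass of CaCl₂: 264.9 × 111 = 29,410 g.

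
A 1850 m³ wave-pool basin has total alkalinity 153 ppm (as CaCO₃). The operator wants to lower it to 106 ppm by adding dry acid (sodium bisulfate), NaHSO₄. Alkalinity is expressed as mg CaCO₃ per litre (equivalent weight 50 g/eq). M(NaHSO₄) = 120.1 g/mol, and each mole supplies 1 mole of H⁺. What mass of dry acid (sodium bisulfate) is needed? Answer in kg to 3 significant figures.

209 kg

Volume: 1850 m³ = 1,850,000 L.
Alkalinity to neutralize: (153 − 106) = 47 mg/L as CaCO₃ × 1,850,000 L = 86,950 g as CaCO₃.
Equivalents of H⁺ required: 86,950 ÷ 50 g/eq = 1739 eq = 1739 mol NaHSO₄.
Mass of NaHSO₄: 1739 × 120.1 = 208,900 g.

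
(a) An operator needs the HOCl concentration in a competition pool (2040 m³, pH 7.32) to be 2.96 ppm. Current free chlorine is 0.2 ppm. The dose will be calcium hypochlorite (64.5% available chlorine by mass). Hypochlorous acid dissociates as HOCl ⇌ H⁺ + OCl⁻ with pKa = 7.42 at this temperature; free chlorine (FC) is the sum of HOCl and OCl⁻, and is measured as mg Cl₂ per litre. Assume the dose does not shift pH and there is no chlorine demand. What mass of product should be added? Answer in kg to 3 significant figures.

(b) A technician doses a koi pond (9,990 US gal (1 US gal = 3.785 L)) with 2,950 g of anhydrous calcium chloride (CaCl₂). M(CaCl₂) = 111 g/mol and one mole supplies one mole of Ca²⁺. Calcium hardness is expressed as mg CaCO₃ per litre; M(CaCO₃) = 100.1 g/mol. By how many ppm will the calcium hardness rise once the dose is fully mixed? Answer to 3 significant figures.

(a) Volume: 2040 m³ = 2,040,000 L.
(a) [OCl⁻]/[HOCl] = 10^(pH − pKa) = 10^(7.32 − 7.42) = 0.7943; fraction as HOCl = 1/(1 + 0.7943) = 0.5573.
(a) Free chlorine required for 2.96 ppm HOCl: 2.96 / 0.5573 = 5.311 ppm.
(a) FC to add: 5.311 − 0.2 = 5.111 mg/L as Cl₂.
(a) Cl₂ equivalent: 5.111 mg/L × 2,040,000 L = 10,430 g.
(a) Product at 64.5% available Cl: 10,430 / 0.645 = 16,170 g.

(b) Volume: 9,990 US gal × 3.785 L/gal = 37,812 L.
(b) Moles of Ca²⁺: 2,950 g ÷ 111 g/mol = 26.58 mol.
(b) As CaCO₃: 26.58 mol × 100.1 g/mol = 2660 g.
(b) Rise: 2660 g / 37,812 L × 1000 = 70.36 mg/L.

(a) 16.2 kg; (b) 70.4 ppm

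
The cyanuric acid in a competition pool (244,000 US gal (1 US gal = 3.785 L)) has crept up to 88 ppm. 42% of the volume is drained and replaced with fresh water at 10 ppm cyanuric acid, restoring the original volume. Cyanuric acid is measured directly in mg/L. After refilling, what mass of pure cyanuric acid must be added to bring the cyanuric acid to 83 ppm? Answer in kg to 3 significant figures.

Volume: 244,000 US gal × 3.785 L/gal = 923,540 L.
After draining 42% and refilling: 88 × 0.58 + 10 × 0.42 = 55.24 ppm.
Deficit to target: 83 − 55.24 = 27.76 mg/L.
Mass: 27.76 mg/L × 923,540 L = 25,640 g cyanuric acid.

25.6 kg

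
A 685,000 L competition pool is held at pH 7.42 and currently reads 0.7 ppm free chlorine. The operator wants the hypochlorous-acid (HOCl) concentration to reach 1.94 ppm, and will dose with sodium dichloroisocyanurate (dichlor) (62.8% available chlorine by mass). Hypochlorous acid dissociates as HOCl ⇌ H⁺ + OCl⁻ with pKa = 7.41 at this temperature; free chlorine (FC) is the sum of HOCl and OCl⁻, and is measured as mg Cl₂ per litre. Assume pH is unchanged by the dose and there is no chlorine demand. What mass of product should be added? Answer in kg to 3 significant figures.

3.52 kg

[OCl⁻]/[HOCl] = 10^(pH − pKa) = 10^(7.42 − 7.41) = 1.023; fraction as HOCl = 1/(1 + 1.023) = 0.4942.
Free chlorine required for 1.94 ppm HOCl: 1.94 / 0.4942 = 3.925 ppm.
FC to add: 3.925 − 0.7 = 3.225 mg/L as Cl₂.
Cl₂ equivalent: 3.225 mg/L × 685,000 L = 2209 g.
Product at 62.8% available Cl: 2209 / 0.628 = 3518 g.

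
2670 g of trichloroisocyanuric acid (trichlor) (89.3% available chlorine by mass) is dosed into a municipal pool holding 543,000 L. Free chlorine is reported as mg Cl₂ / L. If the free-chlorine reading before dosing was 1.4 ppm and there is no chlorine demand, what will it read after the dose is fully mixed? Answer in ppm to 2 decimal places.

Available chlorine delivered: 2670 g × 0.893 = 2384 g as Cl₂.
Concentration rise: 2384 g / 543,000 L = 4.391 mg/L = 4.39 ppm.
Final FC: 1.4 + 4.39 = 5.79 ppm.

5.79 ppm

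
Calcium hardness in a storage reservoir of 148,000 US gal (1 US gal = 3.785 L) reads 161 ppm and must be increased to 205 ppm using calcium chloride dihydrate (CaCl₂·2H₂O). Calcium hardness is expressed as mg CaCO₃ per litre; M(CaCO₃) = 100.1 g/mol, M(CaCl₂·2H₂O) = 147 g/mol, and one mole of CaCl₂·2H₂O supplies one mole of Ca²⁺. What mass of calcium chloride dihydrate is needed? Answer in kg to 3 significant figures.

Volume: 148,000 US gal × 3.785 L/gal = 560,180 L.
Hardness to add: (205 − 161) = 44 mg/L as CaCO₃ × 560,180 L = 24,650 g as CaCO₃.
Moles of Ca²⁺ (1 mol Ca²⁺ ≡ 1 mol CaCO₃): 24,650 / 100.1 g/mol = 246.2 mol.
Mass of CaCl₂·2H₂O: 246.2 × 147 = 36,200 g.

36.2 kg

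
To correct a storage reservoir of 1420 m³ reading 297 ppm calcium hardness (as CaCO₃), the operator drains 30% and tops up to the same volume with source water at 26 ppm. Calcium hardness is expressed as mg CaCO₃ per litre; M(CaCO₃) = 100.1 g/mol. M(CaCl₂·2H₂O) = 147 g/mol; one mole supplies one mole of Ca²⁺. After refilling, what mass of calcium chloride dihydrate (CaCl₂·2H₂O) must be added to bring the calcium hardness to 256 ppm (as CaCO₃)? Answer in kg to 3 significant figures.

Volume: 1420 m³ = 1,420,000 L.
After draining 30% and refilling: 297 × 0.70 + 26 × 0.30 = 215.7 ppm.
Deficit to target: 256 − 215.7 = 40.3 mg/L.
As CaCO₃: 40.3 mg/L × 1,420,000 L = 57,230 g; ÷ 100.1 = 571.7 mol Ca²⁺.
Mass: 571.7 × 147 = 84,040 g.

84.0 kg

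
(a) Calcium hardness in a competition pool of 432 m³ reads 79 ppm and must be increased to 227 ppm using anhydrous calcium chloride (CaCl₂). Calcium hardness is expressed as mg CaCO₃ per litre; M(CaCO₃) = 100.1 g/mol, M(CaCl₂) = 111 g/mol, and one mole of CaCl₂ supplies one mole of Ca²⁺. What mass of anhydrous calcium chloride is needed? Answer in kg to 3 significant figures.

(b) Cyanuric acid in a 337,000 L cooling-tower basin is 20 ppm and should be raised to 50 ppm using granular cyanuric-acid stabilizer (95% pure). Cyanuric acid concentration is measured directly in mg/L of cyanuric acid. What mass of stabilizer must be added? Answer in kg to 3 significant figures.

(a) 70.9 kg; (b) 10.6 kg

(a) Volume: 432 m³ = 432,000 L.
(a) Hardness to add: (227 − 79) = 148 mg/L as CaCO₃ × 432,000 L = 63,940 g as CaCO₃.
(a) Moles of Ca²⁺ (1 mol Ca²⁺ ≡ 1 mol CaCO₃): 63,940 / 100.1 g/mol = 638.7 mol.
(a) Mass of CaCl₂: 638.7 × 111 = 70,900 g.

(b) CYA to add: (50 − 20) = 30 mg/L × 337,000 L = 10,110 g cyanuric acid.
(b) At 95% purity: 10,110 / 0.95 = 10,640 g product.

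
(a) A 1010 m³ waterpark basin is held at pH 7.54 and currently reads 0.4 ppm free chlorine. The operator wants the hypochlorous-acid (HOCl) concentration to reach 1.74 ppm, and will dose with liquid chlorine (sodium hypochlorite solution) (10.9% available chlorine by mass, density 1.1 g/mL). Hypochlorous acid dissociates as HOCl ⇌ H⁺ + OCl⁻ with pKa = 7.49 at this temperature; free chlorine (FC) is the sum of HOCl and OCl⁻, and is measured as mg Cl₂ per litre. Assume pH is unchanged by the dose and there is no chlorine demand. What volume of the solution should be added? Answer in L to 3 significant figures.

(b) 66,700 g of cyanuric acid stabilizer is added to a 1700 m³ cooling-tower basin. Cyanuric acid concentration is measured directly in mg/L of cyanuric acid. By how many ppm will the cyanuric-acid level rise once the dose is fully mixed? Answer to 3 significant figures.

(a) 27.7 L; (b) 39.2 ppm

(a) Volume: 1010 m³ = 1,010,000 L.
(a) [OCl⁻]/[HOCl] = 10^(pH − pKa) = 10^(7.54 − 7.49) = 1.122; fraction as HOCl = 1/(1 + 1.122) = 0.4712.
(a) Free chlorine required for 1.74 ppm HOCl: 1.74 / 0.4712 = 3.692 ppm.
(a) FC to add: 3.692 − 0.4 = 3.292 mg/L as Cl₂.
(a) Cl₂ equivalent: 3.292 mg/L × 1,010,000 L = 3325 g.
(a) Product at 10.9% available Cl: 3325 / 0.109 = 30,510 g.
(a) Volume: 30,510 g ÷ 1.1 g/mL = 27,730 mL.

(b) Volume: 1700 m³ = 1,700,000 L.
(b) Rise: 66,700 g / 1,700,000 L × 1000 = 39.24 mg/L.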